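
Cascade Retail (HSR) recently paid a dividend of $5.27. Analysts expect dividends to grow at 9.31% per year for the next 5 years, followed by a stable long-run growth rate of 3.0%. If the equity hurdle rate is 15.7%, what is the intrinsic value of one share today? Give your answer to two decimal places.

$54.46

Two-stage DDM. Project D₁…D_5 at 0.0931, terminal growth 0.03, discount at r = 0.157.
D_1 = 5.7606
D_2 = 6.2970
D_3 = 6.8832
D_4 = 7.5240
D_5 = 8.2245
Terminal value at t=5: TV = D_6/(r−g) = 8.4712/(0.157−0.03) = 66.7027
P₀ = 5.7606/(1+0.157)^1 + 6.2970/(1+0.157)^2 + 6.8832/(1+0.157)^3 + 7.5240/(1+0.157)^4 + 8.2245/(1+0.157)^5 + 66.7027/(1+0.157)^5 = 54.4645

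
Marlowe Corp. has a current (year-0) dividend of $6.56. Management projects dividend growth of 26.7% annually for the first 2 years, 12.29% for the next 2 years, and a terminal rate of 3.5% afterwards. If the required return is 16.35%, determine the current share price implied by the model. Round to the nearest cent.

$88.04

Three-stage DDM. Project D₁…D_4; terminal Gordon value at t=4 with g = 0.035; discount at r = 0.1635.
D_1 = 8.3115
D_2 = 10.5307
D_3 = 11.8249
D_4 = 13.2782
TV_4 = 13.7429/(0.1635−0.035) = 106.9489
P₀ = Σ Dₜ/(1+r)ᵗ + TV_4/(1+r)^4 = 88.0351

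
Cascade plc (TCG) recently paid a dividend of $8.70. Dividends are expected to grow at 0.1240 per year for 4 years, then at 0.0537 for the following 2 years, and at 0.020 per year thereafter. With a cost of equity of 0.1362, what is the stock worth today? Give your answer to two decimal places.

Three-stage DDM. Project D₁…D_6; terminal Gordon value at t=6 with g = 0.02; discount at r = 0.1362.
D_1 = 9.7788
D_2 = 10.9914
D_3 = 12.3543
D_4 = 13.8862
D_5 = 14.6319
D_6 = 15.4177
TV_6 = 15.7260/(0.1362−0.02) = 135.3357
P₀ = Σ Dₜ/(1+r)ᵗ + TV_6/(1+r)^6 = 111.6741

$111.67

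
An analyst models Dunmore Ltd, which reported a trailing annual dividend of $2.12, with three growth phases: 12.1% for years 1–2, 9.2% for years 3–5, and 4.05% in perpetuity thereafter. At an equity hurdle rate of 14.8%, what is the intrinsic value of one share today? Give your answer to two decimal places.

$26.42

Three-stage DDM. Project D₁…D_5; terminal Gordon value at t=5 with g = 0.0405; discount at r = 0.148.
D_1 = 2.3765
D_2 = 2.6641
D_3 = 2.9092
D_4 = 3.1768
D_5 = 3.4691
TV_5 = 3.6096/(0.148−0.0405) = 33.5775
P₀ = Σ Dₜ/(1+r)ᵗ + TV_5/(1+r)^5 = 26.4232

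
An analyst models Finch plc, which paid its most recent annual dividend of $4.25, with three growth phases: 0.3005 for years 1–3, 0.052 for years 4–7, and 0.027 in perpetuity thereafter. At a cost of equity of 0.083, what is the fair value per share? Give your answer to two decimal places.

Three-stage DDM. Project D₁…D_7; terminal Gordon value at t=7 with g = 0.027; discount at r = 0.083.
D_1 = 5.5271
D_2 = 7.1880
D_3 = 9.3480
D_4 = 9.8341
D_5 = 10.3455
D_6 = 10.8835
D_7 = 11.4494
TV_7 = 11.7585/(0.083−0.027) = 209.9739
P₀ = Σ Dₜ/(1+r)ᵗ + TV_7/(1+r)^7 = 166.1430

$166.14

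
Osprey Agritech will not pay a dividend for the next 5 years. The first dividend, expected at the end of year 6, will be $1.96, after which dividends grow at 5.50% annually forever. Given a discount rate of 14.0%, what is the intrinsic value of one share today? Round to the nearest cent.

$11.98

Deferred-dividend DDM. At t=5 the remaining stream is a growing perpetuity with first payment D_6 = 1.96.
V_5 = D_6/(r−g) = 1.96/(0.14−0.055) = 23.0588
P₀ = V_5/(1+r)^5 = 23.0588/(1+0.14)^5 = 11.9760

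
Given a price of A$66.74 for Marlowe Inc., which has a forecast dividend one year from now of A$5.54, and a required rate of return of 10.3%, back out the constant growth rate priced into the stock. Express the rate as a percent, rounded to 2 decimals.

From P₀ = D₁/(r − g), the implied growth is g = r − D₁/P₀.
g = 0.103 − 5.54/66.74 = 0.103 − 0.08301 = 0.01999

2.00%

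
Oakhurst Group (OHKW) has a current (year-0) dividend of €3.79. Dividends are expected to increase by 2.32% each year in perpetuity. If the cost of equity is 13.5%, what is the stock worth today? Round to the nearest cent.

€34.69

Gordon growth model: P₀ = D₁/(r − g). D₁ = 3.79 × (1 + 0.0232) = 3.8779.
P₀ = 3.8779 / (0.135 − 0.0232) = 3.8779 / 0.1118 = 34.6863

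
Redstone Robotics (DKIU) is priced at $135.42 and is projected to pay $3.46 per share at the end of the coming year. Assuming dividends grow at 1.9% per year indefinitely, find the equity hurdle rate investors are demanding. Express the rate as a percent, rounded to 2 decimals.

4.46%

Rearranging the constant-growth DDM: r = D₁/P₀ + g.
r = 3.4600 / 135.42 + 0.019 = 0.02555 + 0.019 = 0.04455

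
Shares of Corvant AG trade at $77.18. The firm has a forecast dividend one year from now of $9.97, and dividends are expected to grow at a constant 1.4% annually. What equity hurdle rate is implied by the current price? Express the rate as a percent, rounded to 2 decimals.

Rearranging the constant-growth DDM: r = D₁/P₀ + g.
r = 9.9700 / 77.18 + 0.014 = 0.12918 + 0.014 = 0.14318

14.32%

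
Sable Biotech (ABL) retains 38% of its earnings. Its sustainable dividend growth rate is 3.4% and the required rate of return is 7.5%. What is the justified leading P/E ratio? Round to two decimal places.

Payout ratio b = 1 − 0.38 = 0.62.
Justified leading P/E = b/(r−g) = 0.62/(0.075−0.034) = 15.1220

15.12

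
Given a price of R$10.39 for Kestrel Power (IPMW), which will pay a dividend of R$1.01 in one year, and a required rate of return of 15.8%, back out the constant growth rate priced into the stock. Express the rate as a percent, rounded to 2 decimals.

From P₀ = D₁/(r − g), the implied growth is g = r − D₁/P₀.
g = 0.158 − 1.01/10.39 = 0.158 − 0.09721 = 0.06079

6.08%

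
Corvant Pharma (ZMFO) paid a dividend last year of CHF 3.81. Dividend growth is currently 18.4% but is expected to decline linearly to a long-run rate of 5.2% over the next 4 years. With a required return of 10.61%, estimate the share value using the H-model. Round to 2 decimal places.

CHF 92.68

H-model: P₀ = D₀[(1+g_L) + H(g_S−g_L)]/(r−g_L), with H = 4/2 = 2.
P₀ = 3.81 × [(1+0.052) + 2×(0.184−0.052)] / (0.1061−0.052)
   = 3.81 × 1.3160 / 0.0541 = 92.6795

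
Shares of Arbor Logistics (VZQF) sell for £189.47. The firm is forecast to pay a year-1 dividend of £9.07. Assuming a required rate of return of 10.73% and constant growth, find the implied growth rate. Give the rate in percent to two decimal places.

From P₀ = D₁/(r − g), the implied growth is g = r − D₁/P₀.
g = 0.1073 − 9.07/189.47 = 0.1073 − 0.04787 = 0.05943

5.94%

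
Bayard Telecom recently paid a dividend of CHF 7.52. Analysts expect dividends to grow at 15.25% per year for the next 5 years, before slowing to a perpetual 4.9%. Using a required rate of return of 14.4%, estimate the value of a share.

Two-stage DDM. Project D₁…D_5 at 0.1525, terminal growth 0.049, discount at r = 0.144.
D_1 = 8.6668
D_2 = 9.9885
D_3 = 11.5117
D_4 = 13.2673
D_5 = 15.2905
Terminal value at t=5: TV = D_6/(r−g) = 16.0398/(0.144−0.049) = 168.8396
P₀ = 8.6668/(1+0.144)^1 + 9.9885/(1+0.144)^2 + 11.5117/(1+0.144)^3 + 13.2673/(1+0.144)^4 + 15.2905/(1+0.144)^5 + 168.8396/(1+0.144)^5 = 124.6141

CHF 124.61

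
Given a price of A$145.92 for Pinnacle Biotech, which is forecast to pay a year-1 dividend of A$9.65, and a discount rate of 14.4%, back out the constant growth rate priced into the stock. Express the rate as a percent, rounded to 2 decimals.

7.79%

From P₀ = D₁/(r − g), the implied growth is g = r − D₁/P₀.
g = 0.144 − 9.65/145.92 = 0.144 − 0.06613 = 0.07787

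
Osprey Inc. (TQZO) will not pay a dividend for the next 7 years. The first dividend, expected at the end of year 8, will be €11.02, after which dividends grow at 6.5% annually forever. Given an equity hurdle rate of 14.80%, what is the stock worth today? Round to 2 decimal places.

Deferred-dividend DDM. At t=7 the remaining stream is a growing perpetuity with first payment D_8 = 11.02.
V_7 = D_8/(r−g) = 11.02/(0.148−0.065) = 132.7711
P₀ = V_7/(1+r)^7 = 132.7711/(1+0.148)^7 = 50.5255

€50.53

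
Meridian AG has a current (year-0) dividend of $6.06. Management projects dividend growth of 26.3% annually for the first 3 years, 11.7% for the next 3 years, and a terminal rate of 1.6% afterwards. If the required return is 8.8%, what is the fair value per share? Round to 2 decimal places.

Three-stage DDM. Project D₁…D_6; terminal Gordon value at t=6 with g = 0.016; discount at r = 0.088.
D_1 = 7.6538
D_2 = 9.6667
D_3 = 12.2091
D_4 = 13.6375
D_5 = 15.2331
D_6 = 17.0154
TV_6 = 17.2876/(0.088−0.016) = 240.1062
P₀ = Σ Dₜ/(1+r)ᵗ + TV_6/(1+r)^6 = 199.4169

$199.42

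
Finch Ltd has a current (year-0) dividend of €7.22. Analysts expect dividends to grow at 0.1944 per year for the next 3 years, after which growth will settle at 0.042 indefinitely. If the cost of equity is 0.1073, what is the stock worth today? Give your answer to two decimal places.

Two-stage DDM. Project D₁…D_3 at 0.1944, terminal growth 0.042, discount at r = 0.1073.
D_1 = 8.6236
D_2 = 10.3000
D_3 = 12.3023
Terminal value at t=3: TV = D_4/(r−g) = 12.8190/(0.1073−0.042) = 196.3094
P₀ = 8.6236/(1+0.1073)^1 + 10.3000/(1+0.1073)^2 + 12.3023/(1+0.1073)^3 + 196.3094/(1+0.1073)^3 = 169.8421

€169.84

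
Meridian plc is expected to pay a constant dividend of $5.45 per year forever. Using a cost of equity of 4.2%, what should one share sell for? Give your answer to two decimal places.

$129.76

Zero-growth DDM (perpetuity): P₀ = D/r = 5.45 / 0.042 = 129.7619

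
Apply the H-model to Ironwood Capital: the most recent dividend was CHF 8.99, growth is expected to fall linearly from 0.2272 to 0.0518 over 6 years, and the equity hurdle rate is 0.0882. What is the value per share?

H-model: P₀ = D₀[(1+g_L) + H(g_S−g_L)]/(r−g_L), with H = 6/2 = 3.
P₀ = 8.99 × [(1+0.0518) + 3×(0.2272−0.0518)] / (0.0882−0.0518)
   = 8.99 × 1.5780 / 0.0364 = 389.7313

CHF 389.73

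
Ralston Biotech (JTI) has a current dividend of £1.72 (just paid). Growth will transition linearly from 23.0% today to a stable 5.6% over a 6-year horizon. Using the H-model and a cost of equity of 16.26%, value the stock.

H-model: P₀ = D₀[(1+g_L) + H(g_S−g_L)]/(r−g_L), with H = 6/2 = 3.
P₀ = 1.72 × [(1+0.056) + 3×(0.23−0.056)] / (0.1626−0.056)
   = 1.72 × 1.5780 / 0.1066 = 25.4612

£25.46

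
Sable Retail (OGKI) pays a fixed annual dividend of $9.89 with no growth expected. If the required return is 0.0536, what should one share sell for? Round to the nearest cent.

$184.51

Zero-growth DDM (perpetuity): P₀ = D/r = 9.89 / 0.0536 = 184.5149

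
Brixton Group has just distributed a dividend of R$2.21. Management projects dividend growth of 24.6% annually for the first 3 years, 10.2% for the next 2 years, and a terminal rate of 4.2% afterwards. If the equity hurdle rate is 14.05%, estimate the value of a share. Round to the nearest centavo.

R$41.87

Three-stage DDM. Project D₁…D_5; terminal Gordon value at t=5 with g = 0.042; discount at r = 0.1405.
D_1 = 2.7537
D_2 = 3.4311
D_3 = 4.2751
D_4 = 4.7112
D_5 = 5.1917
TV_5 = 5.4098/(0.1405−0.042) = 54.9213
P₀ = Σ Dₜ/(1+r)ᵗ + TV_5/(1+r)^5 = 41.8709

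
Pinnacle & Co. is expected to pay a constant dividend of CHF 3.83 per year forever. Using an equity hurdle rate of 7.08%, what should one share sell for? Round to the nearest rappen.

Zero-growth DDM (perpetuity): P₀ = D/r = 3.83 / 0.0708 = 54.0960

CHF 54.10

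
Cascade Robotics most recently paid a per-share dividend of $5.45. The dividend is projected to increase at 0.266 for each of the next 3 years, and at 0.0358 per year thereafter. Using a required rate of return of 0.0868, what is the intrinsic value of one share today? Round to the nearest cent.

$197.33

Two-stage DDM. Project D₁…D_3 at 0.266, terminal growth 0.0358, discount at r = 0.0868.
D_1 = 6.8997
D_2 = 8.7350
D_3 = 11.0585
Terminal value at t=3: TV = D_4/(r−g) = 11.4544/(0.0868−0.0358) = 224.5967
P₀ = 6.8997/(1+0.0868)^1 + 8.7350/(1+0.0868)^2 + 11.0585/(1+0.0868)^3 + 224.5967/(1+0.0868)^3 = 197.3253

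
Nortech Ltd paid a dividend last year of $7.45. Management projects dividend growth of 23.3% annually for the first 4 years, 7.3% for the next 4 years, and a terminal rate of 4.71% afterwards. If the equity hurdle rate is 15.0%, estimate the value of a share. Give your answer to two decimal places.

$144.72

Three-stage DDM. Project D₁…D_8; terminal Gordon value at t=8 with g = 0.0471; discount at r = 0.15.
D_1 = 9.1859
D_2 = 11.3262
D_3 = 13.9651
D_4 = 17.2190
D_5 = 18.4760
D_6 = 19.8248
D_7 = 21.2720
D_8 = 22.8248
TV_8 = 23.8999/(0.15−0.0471) = 232.2631
P₀ = Σ Dₜ/(1+r)ᵗ + TV_8/(1+r)^8 = 144.7215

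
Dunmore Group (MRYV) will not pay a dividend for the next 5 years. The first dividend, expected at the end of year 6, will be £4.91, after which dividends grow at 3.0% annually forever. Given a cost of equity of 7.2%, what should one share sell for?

£82.58

Deferred-dividend DDM. At t=5 the remaining stream is a growing perpetuity with first payment D_6 = 4.91.
V_5 = D_6/(r−g) = 4.91/(0.072−0.03) = 116.9048
P₀ = V_5/(1+r)^5 = 116.9048/(1+0.072)^5 = 82.5768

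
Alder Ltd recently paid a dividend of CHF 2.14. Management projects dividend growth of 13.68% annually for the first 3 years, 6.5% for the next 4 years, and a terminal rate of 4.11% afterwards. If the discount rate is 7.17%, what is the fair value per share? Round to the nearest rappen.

Three-stage DDM. Project D₁…D_7; terminal Gordon value at t=7 with g = 0.0411; discount at r = 0.0717.
D_1 = 2.4328
D_2 = 2.7656
D_3 = 3.1439
D_4 = 3.3482
D_5 = 3.5659
D_6 = 3.7976
D_7 = 4.0445
TV_7 = 4.2107/(0.0717−0.0411) = 137.6054
P₀ = Σ Dₜ/(1+r)ᵗ + TV_7/(1+r)^7 = 102.0366

CHF 102.04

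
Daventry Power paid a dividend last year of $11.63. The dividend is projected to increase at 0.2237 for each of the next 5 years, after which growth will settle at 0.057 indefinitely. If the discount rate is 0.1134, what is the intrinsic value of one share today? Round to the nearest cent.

$427.43

Two-stage DDM. Project D₁…D_5 at 0.2237, terminal growth 0.057, discount at r = 0.1134.
D_1 = 14.2316
D_2 = 17.4152
D_3 = 21.3110
D_4 = 26.0783
D_5 = 31.9120
Terminal value at t=5: TV = D_6/(r−g) = 33.7310/(0.1134−0.057) = 598.0678
P₀ = 14.2316/(1+0.1134)^1 + 17.4152/(1+0.1134)^2 + 21.3110/(1+0.1134)^3 + 26.0783/(1+0.1134)^4 + 31.9120/(1+0.1134)^5 + 598.0678/(1+0.1134)^5 = 427.4292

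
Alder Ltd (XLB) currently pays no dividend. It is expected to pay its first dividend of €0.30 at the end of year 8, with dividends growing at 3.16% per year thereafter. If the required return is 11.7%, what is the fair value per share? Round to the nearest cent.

€1.62

Deferred-dividend DDM. At t=7 the remaining stream is a growing perpetuity with first payment D_8 = 0.30.
V_7 = D_8/(r−g) = 0.30/(0.117−0.0316) = 3.5129
P₀ = V_7/(1+r)^7 = 3.5129/(1+0.117)^7 = 1.6192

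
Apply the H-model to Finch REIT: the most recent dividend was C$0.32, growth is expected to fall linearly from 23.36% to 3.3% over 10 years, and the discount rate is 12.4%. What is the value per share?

C$7.16

H-model: P₀ = D₀[(1+g_L) + H(g_S−g_L)]/(r−g_L), with H = 10/2 = 5.
P₀ = 0.32 × [(1+0.033) + 5×(0.2336−0.033)] / (0.124−0.033)
   = 0.32 × 2.0360 / 0.091 = 7.1596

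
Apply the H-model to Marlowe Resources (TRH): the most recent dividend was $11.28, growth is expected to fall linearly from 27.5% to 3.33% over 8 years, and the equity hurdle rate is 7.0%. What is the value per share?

H-model: P₀ = D₀[(1+g_L) + H(g_S−g_L)]/(r−g_L), with H = 8/2 = 4.
P₀ = 11.28 × [(1+0.0333) + 4×(0.275−0.0333)] / (0.07−0.0333)
   = 11.28 × 2.0001 / 0.0367 = 614.7446

$614.74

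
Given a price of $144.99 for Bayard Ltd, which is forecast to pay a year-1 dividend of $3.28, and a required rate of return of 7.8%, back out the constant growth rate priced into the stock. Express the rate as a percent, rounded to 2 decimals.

5.54%

From P₀ = D₁/(r − g), the implied growth is g = r − D₁/P₀.
g = 0.078 − 3.28/144.99 = 0.078 − 0.02262 = 0.05538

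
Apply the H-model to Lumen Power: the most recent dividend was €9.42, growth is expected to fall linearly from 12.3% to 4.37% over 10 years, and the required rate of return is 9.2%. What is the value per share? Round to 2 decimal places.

H-model: P₀ = D₀[(1+g_L) + H(g_S−g_L)]/(r−g_L), with H = 10/2 = 5.
P₀ = 9.42 × [(1+0.0437) + 5×(0.123−0.0437)] / (0.092−0.0437)
   = 9.42 × 1.4402 / 0.0483 = 280.8837

€280.88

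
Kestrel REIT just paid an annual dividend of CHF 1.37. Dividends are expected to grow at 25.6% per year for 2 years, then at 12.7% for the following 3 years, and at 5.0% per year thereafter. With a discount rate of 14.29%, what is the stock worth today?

CHF 25.92

Three-stage DDM. Project D₁…D_5; terminal Gordon value at t=5 with g = 0.05; discount at r = 0.1429.
D_1 = 1.7207
D_2 = 2.1612
D_3 = 2.4357
D_4 = 2.7450
D_5 = 3.0937
TV_5 = 3.2483/(0.1429−0.05) = 34.9659
P₀ = Σ Dₜ/(1+r)ᵗ + TV_5/(1+r)^5 = 25.9180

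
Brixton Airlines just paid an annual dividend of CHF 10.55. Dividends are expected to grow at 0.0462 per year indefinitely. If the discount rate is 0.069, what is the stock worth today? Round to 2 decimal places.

CHF 484.10

Gordon growth model: P₀ = D₁/(r − g). D₁ = 10.55 × (1 + 0.0462) = 11.0374.
P₀ = 11.0374 / (0.069 − 0.0462) = 11.0374 / 0.0228 = 484.0969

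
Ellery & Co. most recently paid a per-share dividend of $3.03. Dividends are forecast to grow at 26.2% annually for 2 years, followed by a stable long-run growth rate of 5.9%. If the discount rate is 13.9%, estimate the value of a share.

$56.32

Two-stage DDM. Project D₁…D_2 at 0.262, terminal growth 0.059, discount at r = 0.139.
D_1 = 3.8239
D_2 = 4.8257
Terminal value at t=2: TV = D_3/(r−g) = 5.1104/(0.139−0.059) = 63.8804
P₀ = 3.8239/(1+0.139)^1 + 4.8257/(1+0.139)^2 + 63.8804/(1+0.139)^2 = 56.3172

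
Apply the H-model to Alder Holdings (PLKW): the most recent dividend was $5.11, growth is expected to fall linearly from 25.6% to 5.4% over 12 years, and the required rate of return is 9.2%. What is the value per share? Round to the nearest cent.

$304.72

H-model: P₀ = D₀[(1+g_L) + H(g_S−g_L)]/(r−g_L), with H = 12/2 = 6.
P₀ = 5.11 × [(1+0.054) + 6×(0.256−0.054)] / (0.092−0.054)
   = 5.11 × 2.2660 / 0.038 = 304.7174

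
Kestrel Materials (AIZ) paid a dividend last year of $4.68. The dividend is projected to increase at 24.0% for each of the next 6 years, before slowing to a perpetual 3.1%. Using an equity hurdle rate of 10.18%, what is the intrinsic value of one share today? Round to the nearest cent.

Two-stage DDM. Project D₁…D_6 at 0.24, terminal growth 0.031, discount at r = 0.1018.
D_1 = 5.8032
D_2 = 7.1960
D_3 = 8.9230
D_4 = 11.0645
D_5 = 13.7200
D_6 = 17.0128
Terminal value at t=6: TV = D_7/(r−g) = 17.5402/(0.1018−0.031) = 247.7430
P₀ = 5.8032/(1+0.1018)^1 + 7.1960/(1+0.1018)^2 + 8.9230/(1+0.1018)^3 + 11.0645/(1+0.1018)^4 + 13.7200/(1+0.1018)^5 + 17.0128/(1+0.1018)^6 + 247.7430/(1+0.1018)^6 = 181.8123

$181.81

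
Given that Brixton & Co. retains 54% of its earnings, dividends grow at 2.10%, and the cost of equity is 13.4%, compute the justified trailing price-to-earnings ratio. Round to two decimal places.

4.16

Payout ratio b = 1 − 0.54 = 0.46.
Justified trailing P/E = b(1+g)/(r−g) = 0.46×(1+0.021)/(0.134−0.021) = 4.1563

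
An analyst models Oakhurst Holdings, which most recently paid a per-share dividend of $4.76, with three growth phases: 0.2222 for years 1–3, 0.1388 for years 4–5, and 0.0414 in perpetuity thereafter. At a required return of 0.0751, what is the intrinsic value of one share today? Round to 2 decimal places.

Three-stage DDM. Project D₁…D_5; terminal Gordon value at t=5 with g = 0.0414; discount at r = 0.0751.
D_1 = 5.8177
D_2 = 7.1104
D_3 = 8.6903
D_4 = 9.8965
D_5 = 11.2701
TV_5 = 11.7367/(0.0751−0.0414) = 348.2703
P₀ = Σ Dₜ/(1+r)ᵗ + TV_5/(1+r)^5 = 276.2886

$276.29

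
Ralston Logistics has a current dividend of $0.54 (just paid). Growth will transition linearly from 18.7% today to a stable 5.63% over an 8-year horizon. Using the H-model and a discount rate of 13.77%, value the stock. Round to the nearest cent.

H-model: P₀ = D₀[(1+g_L) + H(g_S−g_L)]/(r−g_L), with H = 8/2 = 4.
P₀ = 0.54 × [(1+0.0563) + 4×(0.187−0.0563)] / (0.1377−0.0563)
   = 0.54 × 1.5791 / 0.0814 = 10.4756

$10.48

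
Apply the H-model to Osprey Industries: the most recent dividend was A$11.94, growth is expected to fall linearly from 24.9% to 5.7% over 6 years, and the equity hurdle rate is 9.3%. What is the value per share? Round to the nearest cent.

A$541.61

H-model: P₀ = D₀[(1+g_L) + H(g_S−g_L)]/(r−g_L), with H = 6/2 = 3.
P₀ = 11.94 × [(1+0.057) + 3×(0.249−0.057)] / (0.093−0.057)
   = 11.94 × 1.6330 / 0.036 = 541.6117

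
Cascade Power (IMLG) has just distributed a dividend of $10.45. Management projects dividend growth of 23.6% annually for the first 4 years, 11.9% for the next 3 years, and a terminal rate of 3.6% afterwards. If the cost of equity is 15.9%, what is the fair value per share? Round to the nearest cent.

Three-stage DDM. Project D₁…D_7; terminal Gordon value at t=7 with g = 0.036; discount at r = 0.159.
D_1 = 12.9162
D_2 = 15.9644
D_3 = 19.7320
D_4 = 24.3888
D_5 = 27.2911
D_6 = 30.5387
D_7 = 34.1728
TV_7 = 35.4030/(0.159−0.036) = 287.8294
P₀ = Σ Dₜ/(1+r)ᵗ + TV_7/(1+r)^7 = 189.4923

$189.49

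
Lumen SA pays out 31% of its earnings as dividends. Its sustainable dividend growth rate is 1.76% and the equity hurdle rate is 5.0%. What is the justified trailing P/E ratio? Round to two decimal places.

9.74

Justified trailing P/E = b(1+g)/(r−g) = 0.31×(1+0.0176)/(0.05−0.0176) = 9.7363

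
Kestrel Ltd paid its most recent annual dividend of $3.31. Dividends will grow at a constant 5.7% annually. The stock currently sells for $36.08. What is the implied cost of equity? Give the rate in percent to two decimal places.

15.40%

Rearranging the constant-growth DDM: r = D₁/P₀ + g.
D₁ = 3.31 × (1 + 0.057) = 3.4987.
r = 3.4987 / 36.08 + 0.057 = 0.09697 + 0.057 = 0.15397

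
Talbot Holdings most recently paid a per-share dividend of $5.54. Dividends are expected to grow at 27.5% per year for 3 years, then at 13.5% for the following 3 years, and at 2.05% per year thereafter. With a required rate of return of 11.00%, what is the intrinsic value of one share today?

Three-stage DDM. Project D₁…D_6; terminal Gordon value at t=6 with g = 0.0205; discount at r = 0.11.
D_1 = 7.0635
D_2 = 9.0060
D_3 = 11.4826
D_4 = 13.0328
D_5 = 14.7922
D_6 = 16.7891
TV_6 = 17.1333/(0.11−0.0205) = 191.4335
P₀ = Σ Dₜ/(1+r)ᵗ + TV_6/(1+r)^6 = 150.7567

$150.76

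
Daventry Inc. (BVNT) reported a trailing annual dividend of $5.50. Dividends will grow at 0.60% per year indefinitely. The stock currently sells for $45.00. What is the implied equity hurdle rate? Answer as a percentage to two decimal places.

Rearranging the constant-growth DDM: r = D₁/P₀ + g.
D₁ = 5.50 × (1 + 0.006) = 5.5330.
r = 5.5330 / 45.00 + 0.006 = 0.12296 + 0.006 = 0.12896

12.90%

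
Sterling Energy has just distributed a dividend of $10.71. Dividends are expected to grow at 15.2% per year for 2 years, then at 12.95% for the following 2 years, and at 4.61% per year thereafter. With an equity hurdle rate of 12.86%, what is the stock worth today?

Three-stage DDM. Project D₁…D_4; terminal Gordon value at t=4 with g = 0.0461; discount at r = 0.1286.
D_1 = 12.3379
D_2 = 14.2133
D_3 = 16.0539
D_4 = 18.1329
TV_4 = 18.9688/(0.1286−0.0461) = 229.9250
P₀ = Σ Dₜ/(1+r)ᵗ + TV_4/(1+r)^4 = 186.1532

$186.15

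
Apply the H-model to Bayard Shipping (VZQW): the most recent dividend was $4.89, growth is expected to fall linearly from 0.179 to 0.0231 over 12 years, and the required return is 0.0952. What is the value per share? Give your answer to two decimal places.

H-model: P₀ = D₀[(1+g_L) + H(g_S−g_L)]/(r−g_L), with H = 12/2 = 6.
P₀ = 4.89 × [(1+0.0231) + 6×(0.179−0.0231)] / (0.0952−0.0231)
   = 4.89 × 1.9585 / 0.0721 = 132.8303

$132.83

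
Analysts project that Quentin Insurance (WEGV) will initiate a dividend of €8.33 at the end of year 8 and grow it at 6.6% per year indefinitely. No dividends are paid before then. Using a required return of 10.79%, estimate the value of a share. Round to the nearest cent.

Deferred-dividend DDM. At t=7 the remaining stream is a growing perpetuity with first payment D_8 = 8.33.
V_7 = D_8/(r−g) = 8.33/(0.1079−0.066) = 198.8067
P₀ = V_7/(1+r)^7 = 198.8067/(1+0.1079)^7 = 97.0347

€97.03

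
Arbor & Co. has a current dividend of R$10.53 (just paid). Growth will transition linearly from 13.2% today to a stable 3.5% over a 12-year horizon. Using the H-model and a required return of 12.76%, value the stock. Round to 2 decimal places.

R$183.88

H-model: P₀ = D₀[(1+g_L) + H(g_S−g_L)]/(r−g_L), with H = 12/2 = 6.
P₀ = 10.53 × [(1+0.035) + 6×(0.132−0.035)] / (0.1276−0.035)
   = 10.53 × 1.6170 / 0.0926 = 183.8770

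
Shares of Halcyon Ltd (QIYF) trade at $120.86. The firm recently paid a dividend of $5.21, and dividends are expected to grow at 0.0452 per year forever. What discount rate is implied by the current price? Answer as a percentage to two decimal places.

9.03%

Rearranging the constant-growth DDM: r = D₁/P₀ + g.
D₁ = 5.21 × (1 + 0.0452) = 5.4455.
r = 5.4455 / 120.86 + 0.0452 = 0.04506 + 0.0452 = 0.09026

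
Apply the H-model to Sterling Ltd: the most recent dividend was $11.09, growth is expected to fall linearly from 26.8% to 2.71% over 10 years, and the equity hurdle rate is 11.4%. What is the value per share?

H-model: P₀ = D₀[(1+g_L) + H(g_S−g_L)]/(r−g_L), with H = 10/2 = 5.
P₀ = 11.09 × [(1+0.0271) + 5×(0.268−0.0271)] / (0.114−0.0271)
   = 11.09 × 2.2316 / 0.0869 = 284.7922

$284.79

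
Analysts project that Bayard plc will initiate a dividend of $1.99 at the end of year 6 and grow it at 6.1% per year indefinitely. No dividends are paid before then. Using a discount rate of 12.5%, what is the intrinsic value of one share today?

Deferred-dividend DDM. At t=5 the remaining stream is a growing perpetuity with first payment D_6 = 1.99.
V_5 = D_6/(r−g) = 1.99/(0.125−0.061) = 31.0938
P₀ = V_5/(1+r)^5 = 31.0938/(1+0.125)^5 = 17.2548

$17.25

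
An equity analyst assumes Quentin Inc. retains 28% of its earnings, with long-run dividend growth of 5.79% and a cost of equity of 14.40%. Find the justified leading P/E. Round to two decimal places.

Payout ratio b = 1 − 0.28 = 0.72.
Justified leading P/E = b/(r−g) = 0.72/(0.144−0.0579) = 8.3624

8.36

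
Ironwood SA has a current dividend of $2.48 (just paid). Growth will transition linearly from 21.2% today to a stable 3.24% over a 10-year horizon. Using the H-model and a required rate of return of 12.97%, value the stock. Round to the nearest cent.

H-model: P₀ = D₀[(1+g_L) + H(g_S−g_L)]/(r−g_L), with H = 10/2 = 5.
P₀ = 2.48 × [(1+0.0324) + 5×(0.212−0.0324)] / (0.1297−0.0324)
   = 2.48 × 1.9304 / 0.0973 = 49.2024

$49.20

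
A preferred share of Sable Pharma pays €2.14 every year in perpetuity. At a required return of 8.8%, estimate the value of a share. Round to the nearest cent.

€24.32

Zero-growth DDM (perpetuity): P₀ = D/r = 2.14 / 0.088 = 24.3182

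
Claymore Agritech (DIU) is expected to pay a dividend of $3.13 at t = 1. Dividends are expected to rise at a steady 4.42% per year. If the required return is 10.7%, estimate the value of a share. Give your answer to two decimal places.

Gordon growth model: P₀ = D₁/(r − g), with D₁ = 3.13 given directly.
P₀ = 3.1300 / (0.107 − 0.0442) = 3.1300 / 0.0628 = 49.8408

$49.84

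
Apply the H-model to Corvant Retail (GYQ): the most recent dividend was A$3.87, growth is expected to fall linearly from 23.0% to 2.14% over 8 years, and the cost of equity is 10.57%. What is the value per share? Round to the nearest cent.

H-model: P₀ = D₀[(1+g_L) + H(g_S−g_L)]/(r−g_L), with H = 8/2 = 4.
P₀ = 3.87 × [(1+0.0214) + 4×(0.23−0.0214)] / (0.1057−0.0214)
   = 3.87 × 1.8558 / 0.0843 = 85.1951

A$85.20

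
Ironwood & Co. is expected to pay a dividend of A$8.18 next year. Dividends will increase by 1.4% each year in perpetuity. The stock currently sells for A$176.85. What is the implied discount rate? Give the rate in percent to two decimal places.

6.03%

Rearranging the constant-growth DDM: r = D₁/P₀ + g.
r = 8.1800 / 176.85 + 0.014 = 0.04625 + 0.014 = 0.06025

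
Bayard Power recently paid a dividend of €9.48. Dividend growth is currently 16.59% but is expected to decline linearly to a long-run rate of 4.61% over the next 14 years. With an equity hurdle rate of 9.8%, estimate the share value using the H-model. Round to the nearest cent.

€344.26

H-model: P₀ = D₀[(1+g_L) + H(g_S−g_L)]/(r−g_L), with H = 14/2 = 7.
P₀ = 9.48 × [(1+0.0461) + 7×(0.1659−0.0461)] / (0.098−0.0461)
   = 9.48 × 1.8847 / 0.0519 = 344.2573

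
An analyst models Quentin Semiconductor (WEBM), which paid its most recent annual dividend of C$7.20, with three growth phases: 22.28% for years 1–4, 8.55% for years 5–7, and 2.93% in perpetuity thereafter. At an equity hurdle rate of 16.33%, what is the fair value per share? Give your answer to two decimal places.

C$110.53

Three-stage DDM. Project D₁…D_7; terminal Gordon value at t=7 with g = 0.0293; discount at r = 0.1633.
D_1 = 8.8042
D_2 = 10.7657
D_3 = 13.1643
D_4 = 16.0973
D_5 = 17.4737
D_6 = 18.9677
D_7 = 20.5894
TV_7 = 21.1927/(0.1633−0.0293) = 158.1543
P₀ = Σ Dₜ/(1+r)ᵗ + TV_7/(1+r)^7 = 110.5311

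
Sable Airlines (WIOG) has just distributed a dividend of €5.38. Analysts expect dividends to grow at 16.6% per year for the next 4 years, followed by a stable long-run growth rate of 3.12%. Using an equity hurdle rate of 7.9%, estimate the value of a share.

Two-stage DDM. Project D₁…D_4 at 0.166, terminal growth 0.0312, discount at r = 0.079.
D_1 = 6.2731
D_2 = 7.3144
D_3 = 8.5286
D_4 = 9.9444
Terminal value at t=4: TV = D_5/(r−g) = 10.2546/(0.079−0.0312) = 214.5317
P₀ = 6.2731/(1+0.079)^1 + 7.3144/(1+0.079)^2 + 8.5286/(1+0.079)^3 + 9.9444/(1+0.079)^4 + 214.5317/(1+0.079)^4 = 184.4946

€184.49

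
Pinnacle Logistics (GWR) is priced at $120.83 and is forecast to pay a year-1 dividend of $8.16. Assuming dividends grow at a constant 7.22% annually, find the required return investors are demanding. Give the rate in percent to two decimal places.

Rearranging the constant-growth DDM: r = D₁/P₀ + g.
r = 8.1600 / 120.83 + 0.0722 = 0.06753 + 0.0722 = 0.13973

13.97%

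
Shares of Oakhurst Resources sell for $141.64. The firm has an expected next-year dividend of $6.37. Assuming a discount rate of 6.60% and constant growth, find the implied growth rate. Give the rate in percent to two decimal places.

From P₀ = D₁/(r − g), the implied growth is g = r − D₁/P₀.
g = 0.066 − 6.37/141.64 = 0.066 − 0.04497 = 0.02103

2.10%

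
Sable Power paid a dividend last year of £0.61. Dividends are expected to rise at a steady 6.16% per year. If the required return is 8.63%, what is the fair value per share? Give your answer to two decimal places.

Gordon growth model: P₀ = D₁/(r − g). D₁ = 0.61 × (1 + 0.0616) = 0.6476.
P₀ = 0.6476 / (0.0863 − 0.0616) = 0.6476 / 0.0247 = 26.2177

£26.22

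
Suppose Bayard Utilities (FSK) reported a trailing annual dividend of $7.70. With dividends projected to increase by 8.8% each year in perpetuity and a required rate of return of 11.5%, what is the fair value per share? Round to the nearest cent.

Gordon growth model: P₀ = D₁/(r − g). D₁ = 7.70 × (1 + 0.088) = 8.3776.
P₀ = 8.3776 / (0.115 − 0.088) = 8.3776 / 0.027 = 310.2815

$310.28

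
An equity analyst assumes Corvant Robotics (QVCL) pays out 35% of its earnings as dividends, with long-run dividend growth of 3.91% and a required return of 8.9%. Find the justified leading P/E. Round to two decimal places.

Justified leading P/E = b/(r−g) = 0.35/(0.089−0.0391) = 7.0140

7.01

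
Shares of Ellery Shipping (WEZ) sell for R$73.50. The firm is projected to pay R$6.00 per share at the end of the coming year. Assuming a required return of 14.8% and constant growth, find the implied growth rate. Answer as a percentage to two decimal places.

6.64%

From P₀ = D₁/(r − g), the implied growth is g = r − D₁/P₀.
g = 0.148 − 6.00/73.50 = 0.148 − 0.08163 = 0.06637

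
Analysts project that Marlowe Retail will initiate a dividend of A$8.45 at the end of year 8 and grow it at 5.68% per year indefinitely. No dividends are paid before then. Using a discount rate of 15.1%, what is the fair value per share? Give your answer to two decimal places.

A$33.52

Deferred-dividend DDM. At t=7 the remaining stream is a growing perpetuity with first payment D_8 = 8.45.
V_7 = D_8/(r−g) = 8.45/(0.151−0.0568) = 89.7028
P₀ = V_7/(1+r)^7 = 89.7028/(1+0.151)^7 = 33.5180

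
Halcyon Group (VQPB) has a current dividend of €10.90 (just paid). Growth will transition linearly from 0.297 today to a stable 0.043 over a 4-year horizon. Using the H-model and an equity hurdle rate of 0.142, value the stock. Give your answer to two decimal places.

H-model: P₀ = D₀[(1+g_L) + H(g_S−g_L)]/(r−g_L), with H = 4/2 = 2.
P₀ = 10.90 × [(1+0.043) + 2×(0.297−0.043)] / (0.142−0.043)
   = 10.90 × 1.5510 / 0.099 = 170.7667

€170.77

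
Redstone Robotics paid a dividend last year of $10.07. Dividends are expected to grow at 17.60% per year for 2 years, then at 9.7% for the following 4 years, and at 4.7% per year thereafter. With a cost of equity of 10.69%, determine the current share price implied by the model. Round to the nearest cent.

$258.19

Three-stage DDM. Project D₁…D_6; terminal Gordon value at t=6 with g = 0.047; discount at r = 0.1069.
D_1 = 11.8423
D_2 = 13.9266
D_3 = 15.2774
D_4 = 16.7594
D_5 = 18.3850
D_6 = 20.1684
TV_6 = 21.1163/(0.1069−0.047) = 352.5255
P₀ = Σ Dₜ/(1+r)ᵗ + TV_6/(1+r)^6 = 258.1875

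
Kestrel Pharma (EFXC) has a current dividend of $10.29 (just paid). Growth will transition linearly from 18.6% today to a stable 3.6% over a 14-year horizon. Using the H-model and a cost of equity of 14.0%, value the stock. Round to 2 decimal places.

H-model: P₀ = D₀[(1+g_L) + H(g_S−g_L)]/(r−g_L), with H = 14/2 = 7.
P₀ = 10.29 × [(1+0.036) + 7×(0.186−0.036)] / (0.14−0.036)
   = 10.29 × 2.0860 / 0.104 = 206.3937

$206.39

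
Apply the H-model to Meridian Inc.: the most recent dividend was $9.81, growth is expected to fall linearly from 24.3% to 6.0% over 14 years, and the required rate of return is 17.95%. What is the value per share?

$192.18

H-model: P₀ = D₀[(1+g_L) + H(g_S−g_L)]/(r−g_L), with H = 14/2 = 7.
P₀ = 9.81 × [(1+0.06) + 7×(0.243−0.06)] / (0.1795−0.06)
   = 9.81 × 2.3410 / 0.1195 = 192.1775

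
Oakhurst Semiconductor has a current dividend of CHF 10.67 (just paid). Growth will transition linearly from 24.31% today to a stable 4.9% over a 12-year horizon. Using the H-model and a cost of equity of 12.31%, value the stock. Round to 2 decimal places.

H-model: P₀ = D₀[(1+g_L) + H(g_S−g_L)]/(r−g_L), with H = 12/2 = 6.
P₀ = 10.67 × [(1+0.049) + 6×(0.2431−0.049)] / (0.1231−0.049)
   = 10.67 × 2.2136 / 0.0741 = 318.7465

CHF 318.75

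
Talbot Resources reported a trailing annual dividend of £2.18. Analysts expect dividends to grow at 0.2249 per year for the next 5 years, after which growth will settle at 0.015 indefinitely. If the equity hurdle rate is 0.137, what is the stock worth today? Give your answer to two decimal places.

£40.02

Two-stage DDM. Project D₁…D_5 at 0.2249, terminal growth 0.015, discount at r = 0.137.
D_1 = 2.6703
D_2 = 3.2708
D_3 = 4.0064
D_4 = 4.9075
D_5 = 6.0112
Terminal value at t=5: TV = D_6/(r−g) = 6.1013/(0.137−0.015) = 50.0110
P₀ = 2.6703/(1+0.137)^1 + 3.2708/(1+0.137)^2 + 4.0064/(1+0.137)^3 + 4.9075/(1+0.137)^4 + 6.0112/(1+0.137)^5 + 50.0110/(1+0.137)^5 = 40.0228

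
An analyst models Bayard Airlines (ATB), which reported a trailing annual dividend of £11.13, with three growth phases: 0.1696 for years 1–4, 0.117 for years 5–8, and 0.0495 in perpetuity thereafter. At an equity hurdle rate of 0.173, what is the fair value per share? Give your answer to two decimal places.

Three-stage DDM. Project D₁…D_8; terminal Gordon value at t=8 with g = 0.0495; discount at r = 0.173.
D_1 = 13.0176
D_2 = 15.2254
D_3 = 17.8077
D_4 = 20.8279
D_5 = 23.2647
D_6 = 25.9867
D_7 = 29.0271
D_8 = 32.4233
TV_8 = 34.0283/(0.173−0.0495) = 275.5325
P₀ = Σ Dₜ/(1+r)ᵗ + TV_8/(1+r)^8 = 160.0726

£160.07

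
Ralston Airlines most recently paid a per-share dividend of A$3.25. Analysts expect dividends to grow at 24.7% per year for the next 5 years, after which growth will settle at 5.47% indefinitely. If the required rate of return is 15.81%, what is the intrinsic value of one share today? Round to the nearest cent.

A$68.38

Two-stage DDM. Project D₁…D_5 at 0.247, terminal growth 0.0547, discount at r = 0.1581.
D_1 = 4.0527
D_2 = 5.0538
D_3 = 6.3021
D_4 = 7.8587
D_5 = 9.7998
Terminal value at t=5: TV = D_6/(r−g) = 10.3358/(0.1581−0.0547) = 99.9595
P₀ = 4.0527/(1+0.1581)^1 + 5.0538/(1+0.1581)^2 + 6.3021/(1+0.1581)^3 + 7.8587/(1+0.1581)^4 + 9.7998/(1+0.1581)^5 + 99.9595/(1+0.1581)^5 = 68.3817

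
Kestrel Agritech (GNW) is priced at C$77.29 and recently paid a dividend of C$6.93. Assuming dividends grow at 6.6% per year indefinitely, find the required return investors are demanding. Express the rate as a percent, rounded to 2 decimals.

16.16%

Rearranging the constant-growth DDM: r = D₁/P₀ + g.
D₁ = 6.93 × (1 + 0.066) = 7.3874.
r = 7.3874 / 77.29 + 0.066 = 0.09558 + 0.066 = 0.16158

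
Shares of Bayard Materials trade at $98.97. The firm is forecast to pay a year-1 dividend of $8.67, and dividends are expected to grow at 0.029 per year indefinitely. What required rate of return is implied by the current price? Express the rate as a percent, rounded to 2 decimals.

11.66%

Rearranging the constant-growth DDM: r = D₁/P₀ + g.
r = 8.6700 / 98.97 + 0.029 = 0.08760 + 0.029 = 0.11660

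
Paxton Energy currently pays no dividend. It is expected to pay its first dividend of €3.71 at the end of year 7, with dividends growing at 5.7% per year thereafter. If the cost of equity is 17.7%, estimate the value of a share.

Deferred-dividend DDM. At t=6 the remaining stream is a growing perpetuity with first payment D_7 = 3.71.
V_6 = D_7/(r−g) = 3.71/(0.177−0.057) = 30.9167
P₀ = V_6/(1+r)^6 = 30.9167/(1+0.177)^6 = 11.6288

€11.63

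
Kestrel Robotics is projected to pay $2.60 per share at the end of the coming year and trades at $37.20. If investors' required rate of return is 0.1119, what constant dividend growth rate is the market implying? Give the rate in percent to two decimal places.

4.20%

From P₀ = D₁/(r − g), the implied growth is g = r − D₁/P₀.
g = 0.1119 − 2.60/37.20 = 0.1119 − 0.06989 = 0.04201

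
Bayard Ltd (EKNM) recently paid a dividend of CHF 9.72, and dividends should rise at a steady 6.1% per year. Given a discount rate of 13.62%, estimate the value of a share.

CHF 137.14

Gordon growth model: P₀ = D₁/(r − g). D₁ = 9.72 × (1 + 0.061) = 10.3129.
P₀ = 10.3129 / (0.1362 − 0.061) = 10.3129 / 0.0752 = 137.1399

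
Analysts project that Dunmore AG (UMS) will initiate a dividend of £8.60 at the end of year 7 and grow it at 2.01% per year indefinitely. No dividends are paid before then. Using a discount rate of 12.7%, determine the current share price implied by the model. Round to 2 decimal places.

£39.26

Deferred-dividend DDM. At t=6 the remaining stream is a growing perpetuity with first payment D_7 = 8.60.
V_6 = D_7/(r−g) = 8.60/(0.127−0.0201) = 80.4490
P₀ = V_6/(1+r)^6 = 80.4490/(1+0.127)^6 = 39.2624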